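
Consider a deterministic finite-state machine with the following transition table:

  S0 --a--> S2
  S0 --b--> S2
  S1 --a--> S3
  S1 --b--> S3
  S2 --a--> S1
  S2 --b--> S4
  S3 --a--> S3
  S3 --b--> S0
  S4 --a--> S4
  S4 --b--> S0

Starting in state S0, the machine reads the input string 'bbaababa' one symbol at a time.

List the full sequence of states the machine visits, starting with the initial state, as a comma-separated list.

Start: S0
  read 'b': S0 --b--> S2
  read 'b': S2 --b--> S4
  read 'a': S4 --a--> S4
  read 'a': S4 --a--> S4
  read 'b': S4 --b--> S0
  read 'a': S0 --a--> S2
  read 'b': S2 --b--> S4
  read 'a': S4 --a--> S4

Answer: S0, S2, S4, S4, S4, S0, S2, S4, S4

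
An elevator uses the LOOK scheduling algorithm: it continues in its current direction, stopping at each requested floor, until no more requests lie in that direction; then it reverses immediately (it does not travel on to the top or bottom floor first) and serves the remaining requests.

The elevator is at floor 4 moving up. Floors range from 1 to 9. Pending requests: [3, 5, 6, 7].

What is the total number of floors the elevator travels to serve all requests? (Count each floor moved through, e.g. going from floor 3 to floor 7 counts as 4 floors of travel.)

Start at floor 4 moving up, LOOK stop order: [5, 6, 7, 3]
  4 → 5: |5-4| = 1, total = 1
  5 → 6: |6-5| = 1, total = 2
  6 → 7: |7-6| = 1, total = 3
  7 → 3: |3-7| = 4, total = 7

Answer: 7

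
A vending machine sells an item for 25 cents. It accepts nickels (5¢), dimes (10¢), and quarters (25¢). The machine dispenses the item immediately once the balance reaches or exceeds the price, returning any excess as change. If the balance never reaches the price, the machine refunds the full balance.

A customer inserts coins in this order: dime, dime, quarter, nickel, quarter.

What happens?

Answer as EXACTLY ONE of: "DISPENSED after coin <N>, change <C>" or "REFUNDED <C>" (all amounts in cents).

Price: 25¢
Coin 1 (dime, 10¢): balance = 10¢
Coin 2 (dime, 10¢): balance = 20¢
Coin 3 (quarter, 25¢): balance = 45¢
  → balance >= price → DISPENSE, change = 45 - 25 = 20¢

Answer: DISPENSED after coin 3, change 20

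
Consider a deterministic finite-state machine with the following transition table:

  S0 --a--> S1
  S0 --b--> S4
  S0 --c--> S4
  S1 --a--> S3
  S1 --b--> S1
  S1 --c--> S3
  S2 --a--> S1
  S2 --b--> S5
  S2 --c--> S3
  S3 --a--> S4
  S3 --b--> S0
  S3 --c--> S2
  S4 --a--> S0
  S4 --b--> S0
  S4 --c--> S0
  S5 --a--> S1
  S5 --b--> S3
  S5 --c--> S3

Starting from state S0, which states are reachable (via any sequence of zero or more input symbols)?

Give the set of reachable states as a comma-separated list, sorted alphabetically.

Answer: S0, S1, S2, S3, S4, S5

Derivation:
BFS from S0:
  visit S0: S0--a-->S1 (new), S0--b-->S4 (new), S0--c-->S4 (seen)
  visit S1: S1--a-->S3 (new), S1--b-->S1 (seen), S1--c-->S3 (seen)
  visit S4: S4--a-->S0 (seen), S4--b-->S0 (seen), S4--c-->S0 (seen)
  visit S3: S3--a-->S4 (seen), S3--b-->S0 (seen), S3--c-->S2 (new)
  visit S2: S2--a-->S1 (seen), S2--b-->S5 (new), S2--c-->S3 (seen)
  visit S5: S5--a-->S1 (seen), S5--b-->S3 (seen), S5--c-->S3 (seen)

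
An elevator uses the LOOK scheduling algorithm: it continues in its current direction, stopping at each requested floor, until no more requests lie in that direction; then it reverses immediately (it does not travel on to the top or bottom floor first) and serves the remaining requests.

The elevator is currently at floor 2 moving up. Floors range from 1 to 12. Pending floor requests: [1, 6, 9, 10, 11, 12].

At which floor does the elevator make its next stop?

Answer: 6

Derivation:
Current floor: 2, direction: up
Requests above: [6, 9, 10, 11, 12]
Requests below: [1]
Moving up and requests lie above → nearest above is min([6, 9, 10, 11, 12]) = 6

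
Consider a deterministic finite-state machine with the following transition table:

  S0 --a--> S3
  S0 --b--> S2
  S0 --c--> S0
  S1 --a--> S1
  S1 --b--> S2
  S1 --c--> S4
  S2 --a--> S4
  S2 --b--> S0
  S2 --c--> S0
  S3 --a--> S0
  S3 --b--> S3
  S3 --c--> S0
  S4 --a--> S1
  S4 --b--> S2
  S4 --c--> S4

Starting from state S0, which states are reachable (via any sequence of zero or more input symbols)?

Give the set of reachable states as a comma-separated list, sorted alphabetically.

BFS from S0:
  visit S0: S0--a-->S3 (new), S0--b-->S2 (new), S0--c-->S0 (seen)
  visit S3: S3--a-->S0 (seen), S3--b-->S3 (seen), S3--c-->S0 (seen)
  visit S2: S2--a-->S4 (new), S2--b-->S0 (seen), S2--c-->S0 (seen)
  visit S4: S4--a-->S1 (new), S4--b-->S2 (seen), S4--c-->S4 (seen)
  visit S1: S1--a-->S1 (seen), S1--b-->S2 (seen), S1--c-->S4 (seen)

Answer: S0, S1, S2, S3, S4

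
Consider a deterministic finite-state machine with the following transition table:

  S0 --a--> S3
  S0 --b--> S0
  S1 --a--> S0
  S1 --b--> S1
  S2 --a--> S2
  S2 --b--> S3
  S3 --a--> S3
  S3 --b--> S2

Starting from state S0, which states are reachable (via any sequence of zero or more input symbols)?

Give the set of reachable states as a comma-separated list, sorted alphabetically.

Answer: S0, S2, S3

Derivation:
BFS from S0:
  visit S0: S0--a-->S3 (new), S0--b-->S0 (seen)
  visit S3: S3--a-->S3 (seen), S3--b-->S2 (new)
  visit S2: S2--a-->S2 (seen), S2--b-->S3 (seen)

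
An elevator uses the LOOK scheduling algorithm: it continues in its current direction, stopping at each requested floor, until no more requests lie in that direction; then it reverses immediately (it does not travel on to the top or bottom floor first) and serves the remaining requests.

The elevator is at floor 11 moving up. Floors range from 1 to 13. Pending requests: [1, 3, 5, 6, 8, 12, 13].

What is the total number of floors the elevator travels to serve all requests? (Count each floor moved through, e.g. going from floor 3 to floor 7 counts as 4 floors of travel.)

Start at floor 11 moving up, LOOK stop order: [12, 13, 8, 6, 5, 3, 1]
  11 → 12: |12-11| = 1, total = 1
  12 → 13: |13-12| = 1, total = 2
  13 → 8: |8-13| = 5, total = 7
  8 → 6: |6-8| = 2, total = 9
  6 → 5: |5-6| = 1, total = 10
  5 → 3: |3-5| = 2, total = 12
  3 → 1: |1-3| = 2, total = 14

Answer: 14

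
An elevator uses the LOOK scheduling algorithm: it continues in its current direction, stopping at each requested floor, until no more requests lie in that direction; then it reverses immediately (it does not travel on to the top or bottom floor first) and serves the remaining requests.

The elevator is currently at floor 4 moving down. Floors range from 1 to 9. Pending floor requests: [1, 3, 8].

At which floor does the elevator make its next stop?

Current floor: 4, direction: down
Requests above: [8]
Requests below: [1, 3]
Moving down and requests lie below → nearest below is max([1, 3]) = 3

Answer: 3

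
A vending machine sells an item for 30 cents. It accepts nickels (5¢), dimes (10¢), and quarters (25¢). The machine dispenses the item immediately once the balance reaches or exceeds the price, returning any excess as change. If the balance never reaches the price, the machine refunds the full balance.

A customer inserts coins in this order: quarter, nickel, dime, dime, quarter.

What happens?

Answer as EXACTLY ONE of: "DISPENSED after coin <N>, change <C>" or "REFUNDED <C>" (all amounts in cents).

Answer: DISPENSED after coin 2, change 0

Derivation:
Price: 30¢
Coin 1 (quarter, 25¢): balance = 25¢
Coin 2 (nickel, 5¢): balance = 30¢
  → balance >= price → DISPENSE, change = 30 - 30 = 0¢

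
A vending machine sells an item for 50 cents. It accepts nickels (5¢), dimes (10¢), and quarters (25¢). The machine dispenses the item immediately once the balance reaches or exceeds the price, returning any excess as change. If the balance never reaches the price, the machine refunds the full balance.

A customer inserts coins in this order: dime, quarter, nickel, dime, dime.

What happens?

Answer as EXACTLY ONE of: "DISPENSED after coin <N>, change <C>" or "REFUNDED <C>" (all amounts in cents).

Price: 50¢
Coin 1 (dime, 10¢): balance = 10¢
Coin 2 (quarter, 25¢): balance = 35¢
Coin 3 (nickel, 5¢): balance = 40¢
Coin 4 (dime, 10¢): balance = 50¢
  → balance >= price → DISPENSE, change = 50 - 50 = 0¢

Answer: DISPENSED after coin 4, change 0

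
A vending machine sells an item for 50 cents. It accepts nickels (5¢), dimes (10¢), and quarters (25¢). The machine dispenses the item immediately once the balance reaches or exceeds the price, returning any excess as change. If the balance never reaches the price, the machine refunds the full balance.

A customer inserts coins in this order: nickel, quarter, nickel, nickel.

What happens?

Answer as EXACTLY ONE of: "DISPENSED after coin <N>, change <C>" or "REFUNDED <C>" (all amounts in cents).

Answer: REFUNDED 40

Derivation:
Price: 50¢
Coin 1 (nickel, 5¢): balance = 5¢
Coin 2 (quarter, 25¢): balance = 30¢
Coin 3 (nickel, 5¢): balance = 35¢
Coin 4 (nickel, 5¢): balance = 40¢
All coins inserted, balance 40¢ < price 50¢ → REFUND 40¢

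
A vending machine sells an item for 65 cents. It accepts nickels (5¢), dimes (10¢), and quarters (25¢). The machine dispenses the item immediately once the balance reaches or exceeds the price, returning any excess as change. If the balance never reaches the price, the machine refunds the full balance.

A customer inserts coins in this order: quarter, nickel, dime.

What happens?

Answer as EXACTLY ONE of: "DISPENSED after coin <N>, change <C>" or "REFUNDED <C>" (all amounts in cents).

Answer: REFUNDED 40

Derivation:
Price: 65¢
Coin 1 (quarter, 25¢): balance = 25¢
Coin 2 (nickel, 5¢): balance = 30¢
Coin 3 (dime, 10¢): balance = 40¢
All coins inserted, balance 40¢ < price 65¢ → REFUND 40¢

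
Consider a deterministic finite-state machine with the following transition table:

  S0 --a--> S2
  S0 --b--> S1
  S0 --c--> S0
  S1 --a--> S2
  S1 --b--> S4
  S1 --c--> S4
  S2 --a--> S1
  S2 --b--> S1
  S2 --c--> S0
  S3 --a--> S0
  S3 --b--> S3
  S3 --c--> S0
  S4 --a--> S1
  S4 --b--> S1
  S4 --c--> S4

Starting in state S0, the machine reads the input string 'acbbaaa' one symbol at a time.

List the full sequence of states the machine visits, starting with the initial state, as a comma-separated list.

Start: S0
  read 'a': S0 --a--> S2
  read 'c': S2 --c--> S0
  read 'b': S0 --b--> S1
  read 'b': S1 --b--> S4
  read 'a': S4 --a--> S1
  read 'a': S1 --a--> S2
  read 'a': S2 --a--> S1

Answer: S0, S2, S0, S1, S4, S1, S2, S1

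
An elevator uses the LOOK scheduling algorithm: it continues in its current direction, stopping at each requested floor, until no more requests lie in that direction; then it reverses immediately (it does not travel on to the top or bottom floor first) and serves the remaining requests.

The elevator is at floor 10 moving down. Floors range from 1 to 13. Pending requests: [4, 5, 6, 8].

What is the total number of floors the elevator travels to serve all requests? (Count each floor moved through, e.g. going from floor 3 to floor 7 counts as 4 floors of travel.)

Start at floor 10 moving down, LOOK stop order: [8, 6, 5, 4]
  10 → 8: |8-10| = 2, total = 2
  8 → 6: |6-8| = 2, total = 4
  6 → 5: |5-6| = 1, total = 5
  5 → 4: |4-5| = 1, total = 6

Answer: 6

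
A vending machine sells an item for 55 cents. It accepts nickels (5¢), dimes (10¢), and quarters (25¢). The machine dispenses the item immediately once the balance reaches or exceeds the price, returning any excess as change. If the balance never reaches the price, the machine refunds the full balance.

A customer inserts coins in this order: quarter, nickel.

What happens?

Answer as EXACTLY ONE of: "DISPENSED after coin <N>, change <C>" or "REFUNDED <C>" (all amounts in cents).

Answer: REFUNDED 30

Derivation:
Price: 55¢
Coin 1 (quarter, 25¢): balance = 25¢
Coin 2 (nickel, 5¢): balance = 30¢
All coins inserted, balance 30¢ < price 55¢ → REFUND 30¢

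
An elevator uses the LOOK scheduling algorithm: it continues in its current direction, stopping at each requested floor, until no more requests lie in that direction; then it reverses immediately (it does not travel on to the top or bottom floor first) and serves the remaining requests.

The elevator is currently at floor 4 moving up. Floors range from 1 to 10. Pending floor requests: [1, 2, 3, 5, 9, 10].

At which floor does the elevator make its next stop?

Current floor: 4, direction: up
Requests above: [5, 9, 10]
Requests below: [1, 2, 3]
Moving up and requests lie above → nearest above is min([5, 9, 10]) = 5

Answer: 5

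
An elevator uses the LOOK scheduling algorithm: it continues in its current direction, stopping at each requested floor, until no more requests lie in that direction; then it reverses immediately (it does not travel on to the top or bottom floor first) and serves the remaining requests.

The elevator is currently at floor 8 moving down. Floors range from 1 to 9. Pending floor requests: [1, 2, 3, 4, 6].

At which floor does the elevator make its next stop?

Current floor: 8, direction: down
Requests above: []
Requests below: [1, 2, 3, 4, 6]
Moving down and requests lie below → nearest below is max([1, 2, 3, 4, 6]) = 6

Answer: 6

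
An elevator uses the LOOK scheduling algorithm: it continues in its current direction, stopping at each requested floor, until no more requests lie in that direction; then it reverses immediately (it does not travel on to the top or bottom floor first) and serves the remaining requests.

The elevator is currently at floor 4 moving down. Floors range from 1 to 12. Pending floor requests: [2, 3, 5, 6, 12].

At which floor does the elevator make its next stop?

Answer: 3

Derivation:
Current floor: 4, direction: down
Requests above: [5, 6, 12]
Requests below: [2, 3]
Moving down and requests lie below → nearest below is max([2, 3]) = 3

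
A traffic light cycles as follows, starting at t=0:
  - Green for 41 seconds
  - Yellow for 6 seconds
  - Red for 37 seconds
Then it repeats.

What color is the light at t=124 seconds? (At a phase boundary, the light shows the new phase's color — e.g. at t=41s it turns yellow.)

Cycle length = 41 + 6 + 37 = 84s
t = 124, phase_t = 124 mod 84 = 40
40 < 41 (green end) → GREEN

Answer: green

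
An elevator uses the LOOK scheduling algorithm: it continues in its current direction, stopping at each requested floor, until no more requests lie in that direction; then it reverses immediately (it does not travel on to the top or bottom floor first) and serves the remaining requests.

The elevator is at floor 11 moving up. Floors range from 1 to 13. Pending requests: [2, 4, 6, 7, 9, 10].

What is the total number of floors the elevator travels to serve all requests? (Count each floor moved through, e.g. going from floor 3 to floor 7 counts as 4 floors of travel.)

Answer: 9

Derivation:
Start at floor 11 moving up, LOOK stop order: [10, 9, 7, 6, 4, 2]
  11 → 10: |10-11| = 1, total = 1
  10 → 9: |9-10| = 1, total = 2
  9 → 7: |7-9| = 2, total = 4
  7 → 6: |6-7| = 1, total = 5
  6 → 4: |4-6| = 2, total = 7
  4 → 2: |2-4| = 2, total = 9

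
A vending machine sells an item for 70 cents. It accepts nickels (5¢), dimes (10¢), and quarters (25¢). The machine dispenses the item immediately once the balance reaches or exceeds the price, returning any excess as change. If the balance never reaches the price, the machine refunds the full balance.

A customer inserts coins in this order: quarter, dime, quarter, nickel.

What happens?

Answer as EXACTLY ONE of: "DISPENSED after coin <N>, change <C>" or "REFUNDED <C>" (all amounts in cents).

Answer: REFUNDED 65

Derivation:
Price: 70¢
Coin 1 (quarter, 25¢): balance = 25¢
Coin 2 (dime, 10¢): balance = 35¢
Coin 3 (quarter, 25¢): balance = 60¢
Coin 4 (nickel, 5¢): balance = 65¢
All coins inserted, balance 65¢ < price 70¢ → REFUND 65¢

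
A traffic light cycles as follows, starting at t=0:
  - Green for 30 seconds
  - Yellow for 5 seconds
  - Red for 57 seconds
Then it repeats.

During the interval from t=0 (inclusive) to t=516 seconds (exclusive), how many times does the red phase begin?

Cycle = 30+5+57 = 92s
red phase starts at t = k*92 + 35 for k=0,1,2,...
Need k*92+35 < 516 → k < 5.228
k ∈ {0, ..., 5} → 6 starts

Answer: 6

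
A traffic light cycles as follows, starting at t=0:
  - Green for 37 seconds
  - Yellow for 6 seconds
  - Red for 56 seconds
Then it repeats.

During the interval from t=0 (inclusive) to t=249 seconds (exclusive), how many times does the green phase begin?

Answer: 3

Derivation:
Cycle = 37+6+56 = 99s
green phase starts at t = k*99 + 0 for k=0,1,2,...
Need k*99+0 < 249 → k < 2.515
k ∈ {0, ..., 2} → 3 starts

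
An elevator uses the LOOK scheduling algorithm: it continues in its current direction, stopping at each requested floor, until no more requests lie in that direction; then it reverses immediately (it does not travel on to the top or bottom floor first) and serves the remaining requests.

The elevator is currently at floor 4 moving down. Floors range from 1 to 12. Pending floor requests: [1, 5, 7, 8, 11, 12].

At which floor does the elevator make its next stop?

Current floor: 4, direction: down
Requests above: [5, 7, 8, 11, 12]
Requests below: [1]
Moving down and requests lie below → nearest below is max([1]) = 1

Answer: 1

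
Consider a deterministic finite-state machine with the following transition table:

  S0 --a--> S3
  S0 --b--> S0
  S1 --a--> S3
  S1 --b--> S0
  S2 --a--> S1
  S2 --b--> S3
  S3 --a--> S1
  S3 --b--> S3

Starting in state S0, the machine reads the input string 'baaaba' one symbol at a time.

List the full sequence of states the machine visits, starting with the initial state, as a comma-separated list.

Start: S0
  read 'b': S0 --b--> S0
  read 'a': S0 --a--> S3
  read 'a': S3 --a--> S1
  read 'a': S1 --a--> S3
  read 'b': S3 --b--> S3
  read 'a': S3 --a--> S1

Answer: S0, S0, S3, S1, S3, S3, S1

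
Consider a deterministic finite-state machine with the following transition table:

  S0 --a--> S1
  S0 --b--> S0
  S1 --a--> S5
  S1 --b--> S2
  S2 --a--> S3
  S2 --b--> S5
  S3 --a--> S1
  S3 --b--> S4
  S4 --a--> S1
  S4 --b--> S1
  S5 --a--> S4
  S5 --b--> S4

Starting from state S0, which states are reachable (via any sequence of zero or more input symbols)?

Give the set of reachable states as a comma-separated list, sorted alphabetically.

BFS from S0:
  visit S0: S0--a-->S1 (new), S0--b-->S0 (seen)
  visit S1: S1--a-->S5 (new), S1--b-->S2 (new)
  visit S5: S5--a-->S4 (new), S5--b-->S4 (seen)
  visit S2: S2--a-->S3 (new), S2--b-->S5 (seen)
  visit S4: S4--a-->S1 (seen), S4--b-->S1 (seen)
  visit S3: S3--a-->S1 (seen), S3--b-->S4 (seen)

Answer: S0, S1, S2, S3, S4, S5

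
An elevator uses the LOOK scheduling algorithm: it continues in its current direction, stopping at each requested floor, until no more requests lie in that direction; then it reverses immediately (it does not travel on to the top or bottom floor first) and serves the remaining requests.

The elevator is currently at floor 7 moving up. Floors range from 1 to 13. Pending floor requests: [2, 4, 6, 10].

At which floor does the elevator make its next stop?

Answer: 10

Derivation:
Current floor: 7, direction: up
Requests above: [10]
Requests below: [2, 4, 6]
Moving up and requests lie above → nearest above is min([10]) = 10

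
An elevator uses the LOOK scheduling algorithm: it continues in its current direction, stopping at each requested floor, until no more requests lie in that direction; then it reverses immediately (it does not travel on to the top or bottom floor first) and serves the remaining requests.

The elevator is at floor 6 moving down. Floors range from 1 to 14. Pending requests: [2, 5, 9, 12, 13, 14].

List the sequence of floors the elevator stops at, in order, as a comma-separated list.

Answer: 5, 2, 9, 12, 13, 14

Derivation:
Current: 6, moving DOWN
Serve below first (descending): [5, 2]
Then reverse, serve above (ascending): [9, 12, 13, 14]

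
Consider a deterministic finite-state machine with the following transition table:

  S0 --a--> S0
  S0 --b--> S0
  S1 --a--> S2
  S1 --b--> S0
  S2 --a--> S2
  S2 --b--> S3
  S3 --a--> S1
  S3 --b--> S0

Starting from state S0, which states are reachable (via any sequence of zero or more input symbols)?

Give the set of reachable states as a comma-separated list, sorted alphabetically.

BFS from S0:
  visit S0: S0--a-->S0 (seen), S0--b-->S0 (seen)

Answer: S0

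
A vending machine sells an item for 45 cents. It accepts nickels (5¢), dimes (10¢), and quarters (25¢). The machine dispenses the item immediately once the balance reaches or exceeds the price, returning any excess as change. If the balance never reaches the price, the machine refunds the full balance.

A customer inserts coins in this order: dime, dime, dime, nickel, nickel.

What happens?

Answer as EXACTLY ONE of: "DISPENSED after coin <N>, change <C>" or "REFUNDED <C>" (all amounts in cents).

Answer: REFUNDED 40

Derivation:
Price: 45¢
Coin 1 (dime, 10¢): balance = 10¢
Coin 2 (dime, 10¢): balance = 20¢
Coin 3 (dime, 10¢): balance = 30¢
Coin 4 (nickel, 5¢): balance = 35¢
Coin 5 (nickel, 5¢): balance = 40¢
All coins inserted, balance 40¢ < price 45¢ → REFUND 40¢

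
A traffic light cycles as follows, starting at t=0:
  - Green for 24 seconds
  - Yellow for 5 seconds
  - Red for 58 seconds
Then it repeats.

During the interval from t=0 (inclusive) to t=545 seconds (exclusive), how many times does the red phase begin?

Cycle = 24+5+58 = 87s
red phase starts at t = k*87 + 29 for k=0,1,2,...
Need k*87+29 < 545 → k < 5.931
k ∈ {0, ..., 5} → 6 starts

Answer: 6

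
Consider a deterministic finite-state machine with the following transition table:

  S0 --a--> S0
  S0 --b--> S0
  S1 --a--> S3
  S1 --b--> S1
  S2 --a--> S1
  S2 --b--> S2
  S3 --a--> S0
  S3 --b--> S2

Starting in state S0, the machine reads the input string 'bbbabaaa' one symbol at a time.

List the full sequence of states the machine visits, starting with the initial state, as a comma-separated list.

Answer: S0, S0, S0, S0, S0, S0, S0, S0, S0

Derivation:
Start: S0
  read 'b': S0 --b--> S0
  read 'b': S0 --b--> S0
  read 'b': S0 --b--> S0
  read 'a': S0 --a--> S0
  read 'b': S0 --b--> S0
  read 'a': S0 --a--> S0
  read 'a': S0 --a--> S0
  read 'a': S0 --a--> S0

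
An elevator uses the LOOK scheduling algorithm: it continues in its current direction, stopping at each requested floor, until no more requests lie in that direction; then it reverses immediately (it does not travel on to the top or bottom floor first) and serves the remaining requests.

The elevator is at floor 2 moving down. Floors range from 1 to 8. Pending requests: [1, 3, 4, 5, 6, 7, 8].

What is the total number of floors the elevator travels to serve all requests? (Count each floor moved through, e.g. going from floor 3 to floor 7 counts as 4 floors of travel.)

Start at floor 2 moving down, LOOK stop order: [1, 3, 4, 5, 6, 7, 8]
  2 → 1: |1-2| = 1, total = 1
  1 → 3: |3-1| = 2, total = 3
  3 → 4: |4-3| = 1, total = 4
  4 → 5: |5-4| = 1, total = 5
  5 → 6: |6-5| = 1, total = 6
  6 → 7: |7-6| = 1, total = 7
  7 → 8: |8-7| = 1, total = 8

Answer: 8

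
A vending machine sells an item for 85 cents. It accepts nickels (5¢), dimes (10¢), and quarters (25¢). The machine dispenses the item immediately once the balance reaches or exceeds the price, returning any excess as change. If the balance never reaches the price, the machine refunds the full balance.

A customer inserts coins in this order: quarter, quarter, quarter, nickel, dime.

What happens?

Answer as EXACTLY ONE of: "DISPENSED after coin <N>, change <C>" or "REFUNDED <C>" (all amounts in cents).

Answer: DISPENSED after coin 5, change 5

Derivation:
Price: 85¢
Coin 1 (quarter, 25¢): balance = 25¢
Coin 2 (quarter, 25¢): balance = 50¢
Coin 3 (quarter, 25¢): balance = 75¢
Coin 4 (nickel, 5¢): balance = 80¢
Coin 5 (dime, 10¢): balance = 90¢
  → balance >= price → DISPENSE, change = 90 - 85 = 5¢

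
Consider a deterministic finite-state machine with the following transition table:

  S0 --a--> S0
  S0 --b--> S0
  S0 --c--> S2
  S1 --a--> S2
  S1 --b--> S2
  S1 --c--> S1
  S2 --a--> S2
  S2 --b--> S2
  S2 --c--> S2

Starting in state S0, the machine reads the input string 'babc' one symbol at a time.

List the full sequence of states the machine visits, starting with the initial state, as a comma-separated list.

Start: S0
  read 'b': S0 --b--> S0
  read 'a': S0 --a--> S0
  read 'b': S0 --b--> S0
  read 'c': S0 --c--> S2

Answer: S0, S0, S0, S0, S2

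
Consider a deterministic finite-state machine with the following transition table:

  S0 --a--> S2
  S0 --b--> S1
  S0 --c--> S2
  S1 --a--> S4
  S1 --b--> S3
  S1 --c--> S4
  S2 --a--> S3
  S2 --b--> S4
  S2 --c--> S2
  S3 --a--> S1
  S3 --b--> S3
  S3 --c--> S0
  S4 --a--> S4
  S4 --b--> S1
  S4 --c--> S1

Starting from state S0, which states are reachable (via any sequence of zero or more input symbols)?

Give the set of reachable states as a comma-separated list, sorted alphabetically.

BFS from S0:
  visit S0: S0--a-->S2 (new), S0--b-->S1 (new), S0--c-->S2 (seen)
  visit S2: S2--a-->S3 (new), S2--b-->S4 (new), S2--c-->S2 (seen)
  visit S1: S1--a-->S4 (seen), S1--b-->S3 (seen), S1--c-->S4 (seen)
  visit S3: S3--a-->S1 (seen), S3--b-->S3 (seen), S3--c-->S0 (seen)
  visit S4: S4--a-->S4 (seen), S4--b-->S1 (seen), S4--c-->S1 (seen)

Answer: S0, S1, S2, S3, S4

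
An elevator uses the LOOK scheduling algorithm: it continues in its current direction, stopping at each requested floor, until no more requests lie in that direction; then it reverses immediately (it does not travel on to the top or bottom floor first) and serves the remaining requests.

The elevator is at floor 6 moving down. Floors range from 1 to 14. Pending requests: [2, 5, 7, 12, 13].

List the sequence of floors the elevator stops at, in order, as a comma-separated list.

Answer: 5, 2, 7, 12, 13

Derivation:
Current: 6, moving DOWN
Serve below first (descending): [5, 2]
Then reverse, serve above (ascending): [7, 12, 13]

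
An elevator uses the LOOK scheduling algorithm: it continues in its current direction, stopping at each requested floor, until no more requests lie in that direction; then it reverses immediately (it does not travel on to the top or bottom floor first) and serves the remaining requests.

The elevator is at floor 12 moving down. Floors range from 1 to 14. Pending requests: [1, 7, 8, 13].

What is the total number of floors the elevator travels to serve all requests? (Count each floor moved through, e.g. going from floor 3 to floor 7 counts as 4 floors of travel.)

Answer: 23

Derivation:
Start at floor 12 moving down, LOOK stop order: [8, 7, 1, 13]
  12 → 8: |8-12| = 4, total = 4
  8 → 7: |7-8| = 1, total = 5
  7 → 1: |1-7| = 6, total = 11
  1 → 13: |13-1| = 12, total = 23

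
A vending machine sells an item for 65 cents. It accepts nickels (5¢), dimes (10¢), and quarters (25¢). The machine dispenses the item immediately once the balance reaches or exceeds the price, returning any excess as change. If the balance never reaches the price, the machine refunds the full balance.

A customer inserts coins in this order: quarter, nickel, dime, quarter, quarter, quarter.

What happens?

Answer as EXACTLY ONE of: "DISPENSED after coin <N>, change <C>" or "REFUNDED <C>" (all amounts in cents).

Answer: DISPENSED after coin 4, change 0

Derivation:
Price: 65¢
Coin 1 (quarter, 25¢): balance = 25¢
Coin 2 (nickel, 5¢): balance = 30¢
Coin 3 (dime, 10¢): balance = 40¢
Coin 4 (quarter, 25¢): balance = 65¢
  → balance >= price → DISPENSE, change = 65 - 65 = 0¢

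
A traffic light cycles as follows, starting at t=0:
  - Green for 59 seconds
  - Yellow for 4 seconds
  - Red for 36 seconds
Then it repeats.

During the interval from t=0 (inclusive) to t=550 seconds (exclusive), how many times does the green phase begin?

Answer: 6

Derivation:
Cycle = 59+4+36 = 99s
green phase starts at t = k*99 + 0 for k=0,1,2,...
Need k*99+0 < 550 → k < 5.556
k ∈ {0, ..., 5} → 6 starts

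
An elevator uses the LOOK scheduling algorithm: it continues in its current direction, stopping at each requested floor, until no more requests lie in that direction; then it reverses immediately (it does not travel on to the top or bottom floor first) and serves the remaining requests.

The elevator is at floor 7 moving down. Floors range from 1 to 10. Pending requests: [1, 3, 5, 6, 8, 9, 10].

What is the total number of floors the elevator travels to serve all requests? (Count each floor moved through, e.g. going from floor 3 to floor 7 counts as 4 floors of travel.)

Start at floor 7 moving down, LOOK stop order: [6, 5, 3, 1, 8, 9, 10]
  7 → 6: |6-7| = 1, total = 1
  6 → 5: |5-6| = 1, total = 2
  5 → 3: |3-5| = 2, total = 4
  3 → 1: |1-3| = 2, total = 6
  1 → 8: |8-1| = 7, total = 13
  8 → 9: |9-8| = 1, total = 14
  9 → 10: |10-9| = 1, total = 15

Answer: 15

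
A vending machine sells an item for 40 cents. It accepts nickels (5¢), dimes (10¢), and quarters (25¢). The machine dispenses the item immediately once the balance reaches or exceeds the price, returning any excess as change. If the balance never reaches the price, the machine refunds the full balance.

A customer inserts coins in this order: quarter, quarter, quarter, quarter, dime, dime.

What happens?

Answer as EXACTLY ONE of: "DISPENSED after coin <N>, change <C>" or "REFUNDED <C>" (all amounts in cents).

Answer: DISPENSED after coin 2, change 10

Derivation:
Price: 40¢
Coin 1 (quarter, 25¢): balance = 25¢
Coin 2 (quarter, 25¢): balance = 50¢
  → balance >= price → DISPENSE, change = 50 - 40 = 10¢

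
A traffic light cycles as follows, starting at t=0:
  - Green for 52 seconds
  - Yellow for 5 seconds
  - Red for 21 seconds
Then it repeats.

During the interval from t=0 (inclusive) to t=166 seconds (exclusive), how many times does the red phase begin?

Cycle = 52+5+21 = 78s
red phase starts at t = k*78 + 57 for k=0,1,2,...
Need k*78+57 < 166 → k < 1.397
k ∈ {0, ..., 1} → 2 starts

Answer: 2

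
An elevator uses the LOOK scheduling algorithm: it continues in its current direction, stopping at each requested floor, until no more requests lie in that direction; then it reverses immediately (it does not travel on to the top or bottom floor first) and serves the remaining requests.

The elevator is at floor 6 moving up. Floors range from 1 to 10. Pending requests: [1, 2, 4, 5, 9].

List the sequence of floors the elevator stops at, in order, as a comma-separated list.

Answer: 9, 5, 4, 2, 1

Derivation:
Current: 6, moving UP
Serve above first (ascending): [9]
Then reverse, serve below (descending): [5, 4, 2, 1]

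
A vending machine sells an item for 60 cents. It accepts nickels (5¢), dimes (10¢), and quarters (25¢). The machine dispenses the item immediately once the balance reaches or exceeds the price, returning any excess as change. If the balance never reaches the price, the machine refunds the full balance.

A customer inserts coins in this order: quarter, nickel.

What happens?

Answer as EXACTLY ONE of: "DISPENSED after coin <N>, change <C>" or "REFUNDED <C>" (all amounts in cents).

Price: 60¢
Coin 1 (quarter, 25¢): balance = 25¢
Coin 2 (nickel, 5¢): balance = 30¢
All coins inserted, balance 30¢ < price 60¢ → REFUND 30¢

Answer: REFUNDED 30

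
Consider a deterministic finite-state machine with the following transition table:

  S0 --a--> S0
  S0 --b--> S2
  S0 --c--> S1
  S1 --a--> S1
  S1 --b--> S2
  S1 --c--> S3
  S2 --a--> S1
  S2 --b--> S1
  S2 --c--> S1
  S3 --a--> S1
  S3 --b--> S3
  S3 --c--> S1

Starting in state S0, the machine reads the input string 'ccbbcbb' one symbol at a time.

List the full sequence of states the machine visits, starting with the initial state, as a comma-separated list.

Answer: S0, S1, S3, S3, S3, S1, S2, S1

Derivation:
Start: S0
  read 'c': S0 --c--> S1
  read 'c': S1 --c--> S3
  read 'b': S3 --b--> S3
  read 'b': S3 --b--> S3
  read 'c': S3 --c--> S1
  read 'b': S1 --b--> S2
  read 'b': S2 --b--> S1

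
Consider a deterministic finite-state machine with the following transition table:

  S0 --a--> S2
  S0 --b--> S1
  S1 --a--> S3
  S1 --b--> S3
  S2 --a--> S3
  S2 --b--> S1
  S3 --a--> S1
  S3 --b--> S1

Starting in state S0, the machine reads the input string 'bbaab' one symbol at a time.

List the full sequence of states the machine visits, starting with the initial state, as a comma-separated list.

Answer: S0, S1, S3, S1, S3, S1

Derivation:
Start: S0
  read 'b': S0 --b--> S1
  read 'b': S1 --b--> S3
  read 'a': S3 --a--> S1
  read 'a': S1 --a--> S3
  read 'b': S3 --b--> S1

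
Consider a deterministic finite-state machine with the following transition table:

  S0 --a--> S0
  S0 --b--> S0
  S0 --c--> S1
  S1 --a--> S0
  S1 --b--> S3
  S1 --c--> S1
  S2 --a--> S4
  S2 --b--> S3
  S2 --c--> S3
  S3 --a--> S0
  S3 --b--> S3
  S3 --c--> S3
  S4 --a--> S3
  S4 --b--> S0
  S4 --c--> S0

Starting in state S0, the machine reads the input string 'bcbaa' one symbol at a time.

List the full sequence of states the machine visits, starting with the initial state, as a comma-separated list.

Start: S0
  read 'b': S0 --b--> S0
  read 'c': S0 --c--> S1
  read 'b': S1 --b--> S3
  read 'a': S3 --a--> S0
  read 'a': S0 --a--> S0

Answer: S0, S0, S1, S3, S0, S0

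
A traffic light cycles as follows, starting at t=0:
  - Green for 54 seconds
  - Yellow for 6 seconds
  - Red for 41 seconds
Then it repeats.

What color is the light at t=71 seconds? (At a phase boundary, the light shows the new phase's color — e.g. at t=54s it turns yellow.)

Cycle length = 54 + 6 + 41 = 101s
t = 71, phase_t = 71 mod 101 = 71
71 >= 60 → RED

Answer: red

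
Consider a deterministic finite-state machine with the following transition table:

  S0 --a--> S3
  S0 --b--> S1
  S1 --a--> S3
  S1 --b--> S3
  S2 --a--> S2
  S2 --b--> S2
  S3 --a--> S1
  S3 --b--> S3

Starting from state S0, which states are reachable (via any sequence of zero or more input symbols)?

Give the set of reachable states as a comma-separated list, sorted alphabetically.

Answer: S0, S1, S3

Derivation:
BFS from S0:
  visit S0: S0--a-->S3 (new), S0--b-->S1 (new)
  visit S3: S3--a-->S1 (seen), S3--b-->S3 (seen)
  visit S1: S1--a-->S3 (seen), S1--b-->S3 (seen)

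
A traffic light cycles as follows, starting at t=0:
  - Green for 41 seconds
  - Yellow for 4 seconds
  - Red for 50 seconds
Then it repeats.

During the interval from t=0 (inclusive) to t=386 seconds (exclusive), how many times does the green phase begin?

Answer: 5

Derivation:
Cycle = 41+4+50 = 95s
green phase starts at t = k*95 + 0 for k=0,1,2,...
Need k*95+0 < 386 → k < 4.063
k ∈ {0, ..., 4} → 5 starts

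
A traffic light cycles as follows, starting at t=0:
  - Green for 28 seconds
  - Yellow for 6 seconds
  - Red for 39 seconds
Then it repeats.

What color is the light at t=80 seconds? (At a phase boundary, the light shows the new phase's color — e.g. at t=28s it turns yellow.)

Answer: green

Derivation:
Cycle length = 28 + 6 + 39 = 73s
t = 80, phase_t = 80 mod 73 = 7
7 < 28 (green end) → GREEN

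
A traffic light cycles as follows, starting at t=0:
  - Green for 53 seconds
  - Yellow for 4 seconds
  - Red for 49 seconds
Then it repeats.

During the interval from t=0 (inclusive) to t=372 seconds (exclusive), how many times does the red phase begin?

Answer: 3

Derivation:
Cycle = 53+4+49 = 106s
red phase starts at t = k*106 + 57 for k=0,1,2,...
Need k*106+57 < 372 → k < 2.972
k ∈ {0, ..., 2} → 3 starts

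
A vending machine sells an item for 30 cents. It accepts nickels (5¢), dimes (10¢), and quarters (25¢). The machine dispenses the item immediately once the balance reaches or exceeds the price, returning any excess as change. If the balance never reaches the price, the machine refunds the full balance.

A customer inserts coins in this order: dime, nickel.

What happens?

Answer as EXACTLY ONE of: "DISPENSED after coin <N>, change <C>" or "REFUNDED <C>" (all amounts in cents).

Price: 30¢
Coin 1 (dime, 10¢): balance = 10¢
Coin 2 (nickel, 5¢): balance = 15¢
All coins inserted, balance 15¢ < price 30¢ → REFUND 15¢

Answer: REFUNDED 15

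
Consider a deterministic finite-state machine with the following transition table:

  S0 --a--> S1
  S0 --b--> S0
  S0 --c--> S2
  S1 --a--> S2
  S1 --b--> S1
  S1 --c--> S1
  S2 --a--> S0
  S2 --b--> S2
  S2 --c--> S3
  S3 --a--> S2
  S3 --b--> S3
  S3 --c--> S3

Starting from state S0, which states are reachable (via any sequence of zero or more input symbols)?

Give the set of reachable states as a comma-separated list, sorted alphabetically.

BFS from S0:
  visit S0: S0--a-->S1 (new), S0--b-->S0 (seen), S0--c-->S2 (new)
  visit S1: S1--a-->S2 (seen), S1--b-->S1 (seen), S1--c-->S1 (seen)
  visit S2: S2--a-->S0 (seen), S2--b-->S2 (seen), S2--c-->S3 (new)
  visit S3: S3--a-->S2 (seen), S3--b-->S3 (seen), S3--c-->S3 (seen)

Answer: S0, S1, S2, S3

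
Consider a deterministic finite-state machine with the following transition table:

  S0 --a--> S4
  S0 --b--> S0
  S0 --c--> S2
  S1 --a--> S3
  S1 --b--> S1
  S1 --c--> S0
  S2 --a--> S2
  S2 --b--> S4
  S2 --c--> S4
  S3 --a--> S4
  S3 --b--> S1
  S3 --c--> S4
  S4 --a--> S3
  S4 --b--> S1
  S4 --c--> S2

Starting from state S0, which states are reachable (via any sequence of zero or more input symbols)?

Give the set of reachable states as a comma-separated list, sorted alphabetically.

Answer: S0, S1, S2, S3, S4

Derivation:
BFS from S0:
  visit S0: S0--a-->S4 (new), S0--b-->S0 (seen), S0--c-->S2 (new)
  visit S4: S4--a-->S3 (new), S4--b-->S1 (new), S4--c-->S2 (seen)
  visit S2: S2--a-->S2 (seen), S2--b-->S4 (seen), S2--c-->S4 (seen)
  visit S3: S3--a-->S4 (seen), S3--b-->S1 (seen), S3--c-->S4 (seen)
  visit S1: S1--a-->S3 (seen), S1--b-->S1 (seen), S1--c-->S0 (seen)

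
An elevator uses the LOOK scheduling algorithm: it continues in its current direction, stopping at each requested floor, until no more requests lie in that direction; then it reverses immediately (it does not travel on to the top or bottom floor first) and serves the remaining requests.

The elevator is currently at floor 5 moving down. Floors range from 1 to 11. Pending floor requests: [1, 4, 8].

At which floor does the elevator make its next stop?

Answer: 4

Derivation:
Current floor: 5, direction: down
Requests above: [8]
Requests below: [1, 4]
Moving down and requests lie below → nearest below is max([1, 4]) = 4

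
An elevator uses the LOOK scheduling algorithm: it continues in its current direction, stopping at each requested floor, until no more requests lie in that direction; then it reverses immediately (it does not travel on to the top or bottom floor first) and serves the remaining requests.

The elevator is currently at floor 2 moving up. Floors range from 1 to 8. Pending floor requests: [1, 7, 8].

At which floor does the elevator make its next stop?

Answer: 7

Derivation:
Current floor: 2, direction: up
Requests above: [7, 8]
Requests below: [1]
Moving up and requests lie above → nearest above is min([7, 8]) = 7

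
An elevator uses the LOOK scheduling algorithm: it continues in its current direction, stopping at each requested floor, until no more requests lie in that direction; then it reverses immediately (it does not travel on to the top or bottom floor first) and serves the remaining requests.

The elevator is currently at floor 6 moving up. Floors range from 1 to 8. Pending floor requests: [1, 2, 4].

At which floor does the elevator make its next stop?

Answer: 4

Derivation:
Current floor: 6, direction: up
Requests above: []
Requests below: [1, 2, 4]
Moving up but no requests above → reverse; nearest below is max([1, 2, 4]) = 4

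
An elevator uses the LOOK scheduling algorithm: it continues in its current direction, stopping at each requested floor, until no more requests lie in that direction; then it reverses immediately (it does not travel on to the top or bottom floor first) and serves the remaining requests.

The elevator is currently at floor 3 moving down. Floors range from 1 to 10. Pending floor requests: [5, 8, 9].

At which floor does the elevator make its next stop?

Answer: 5

Derivation:
Current floor: 3, direction: down
Requests above: [5, 8, 9]
Requests below: []
Moving down but no requests below → reverse; nearest above is min([5, 8, 9]) = 5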